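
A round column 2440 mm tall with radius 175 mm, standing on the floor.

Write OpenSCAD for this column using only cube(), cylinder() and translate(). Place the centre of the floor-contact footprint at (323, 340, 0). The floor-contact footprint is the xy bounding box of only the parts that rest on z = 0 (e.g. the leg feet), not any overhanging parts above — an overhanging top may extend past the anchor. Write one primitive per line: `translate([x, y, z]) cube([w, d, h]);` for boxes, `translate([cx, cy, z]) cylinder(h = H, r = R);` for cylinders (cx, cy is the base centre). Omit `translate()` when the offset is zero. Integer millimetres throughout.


translate([323, 340, 0]) cylinder(h = 2440, r = 175);


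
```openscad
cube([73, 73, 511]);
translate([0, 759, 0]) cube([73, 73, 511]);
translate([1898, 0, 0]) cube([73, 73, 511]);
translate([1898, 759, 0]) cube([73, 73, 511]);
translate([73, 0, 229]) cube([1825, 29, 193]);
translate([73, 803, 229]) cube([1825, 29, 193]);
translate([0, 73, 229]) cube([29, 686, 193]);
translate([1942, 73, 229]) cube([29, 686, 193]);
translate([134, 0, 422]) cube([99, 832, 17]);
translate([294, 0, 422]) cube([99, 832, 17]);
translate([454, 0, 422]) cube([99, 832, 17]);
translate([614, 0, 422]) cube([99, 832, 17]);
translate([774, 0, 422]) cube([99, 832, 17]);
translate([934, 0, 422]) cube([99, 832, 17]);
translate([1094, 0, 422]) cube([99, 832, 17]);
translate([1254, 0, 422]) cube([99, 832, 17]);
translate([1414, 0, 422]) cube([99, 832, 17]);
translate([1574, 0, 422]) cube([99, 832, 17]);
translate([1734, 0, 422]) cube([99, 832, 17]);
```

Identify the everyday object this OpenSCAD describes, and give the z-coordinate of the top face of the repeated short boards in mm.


A bed frame. The slat-top height is 439 mm.

Four posts, four rails, and a row of slats — a bed frame. Slats sit on the rails at z = 229 + 193 = 422; with slat thickness 17, the top is 439 mm.


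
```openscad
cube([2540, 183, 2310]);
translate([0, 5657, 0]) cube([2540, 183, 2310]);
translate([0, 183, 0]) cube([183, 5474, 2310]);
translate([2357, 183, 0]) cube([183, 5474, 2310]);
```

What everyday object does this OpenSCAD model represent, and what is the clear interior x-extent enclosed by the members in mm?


A house (or room) frame. The interior width is 2174 mm.

Four 2310 mm walls enclosing a rectangle with no floor or roof — a room or house frame. Outside width is 2540 mm and wall thickness is 183 mm, so the interior width is 2540 − 2 × 183 = 2174 mm.


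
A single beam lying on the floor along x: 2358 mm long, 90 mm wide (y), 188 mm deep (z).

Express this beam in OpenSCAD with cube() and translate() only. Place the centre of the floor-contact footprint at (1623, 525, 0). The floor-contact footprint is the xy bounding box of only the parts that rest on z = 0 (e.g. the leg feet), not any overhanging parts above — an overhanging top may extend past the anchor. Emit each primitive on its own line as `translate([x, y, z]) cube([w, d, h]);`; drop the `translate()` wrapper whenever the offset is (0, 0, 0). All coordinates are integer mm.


translate([444, 480, 0]) cube([2358, 90, 188]);


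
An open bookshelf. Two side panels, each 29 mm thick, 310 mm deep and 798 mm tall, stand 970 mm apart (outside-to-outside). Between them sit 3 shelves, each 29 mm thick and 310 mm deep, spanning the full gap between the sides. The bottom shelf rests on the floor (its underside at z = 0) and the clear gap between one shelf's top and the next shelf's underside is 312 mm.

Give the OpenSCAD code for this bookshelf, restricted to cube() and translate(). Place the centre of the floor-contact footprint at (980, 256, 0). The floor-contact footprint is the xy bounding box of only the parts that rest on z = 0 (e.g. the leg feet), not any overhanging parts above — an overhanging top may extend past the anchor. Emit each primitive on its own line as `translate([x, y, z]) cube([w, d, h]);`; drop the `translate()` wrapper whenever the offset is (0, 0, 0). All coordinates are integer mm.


translate([495, 101, 0]) cube([29, 310, 798]);
translate([1436, 101, 0]) cube([29, 310, 798]);
translate([524, 101, 0]) cube([912, 310, 29]);
translate([524, 101, 341]) cube([912, 310, 29]);
translate([524, 101, 682]) cube([912, 310, 29]);


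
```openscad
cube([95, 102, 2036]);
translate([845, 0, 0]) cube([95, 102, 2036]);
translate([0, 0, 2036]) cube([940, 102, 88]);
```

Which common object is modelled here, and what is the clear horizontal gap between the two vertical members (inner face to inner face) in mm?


A door frame. The clear opening width is 750 mm.

Two 2036 mm tall posts with a header on top — a door frame. The left jamb is 95 mm wide at x = 0; the right jamb starts at x = 845. The clear opening is 845 − 95 = 750 mm.


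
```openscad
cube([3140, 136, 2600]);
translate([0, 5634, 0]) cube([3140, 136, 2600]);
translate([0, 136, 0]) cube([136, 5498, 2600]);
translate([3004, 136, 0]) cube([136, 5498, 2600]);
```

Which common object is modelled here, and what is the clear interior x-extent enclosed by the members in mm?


A house (or room) frame. The interior width is 2868 mm.

Four 2600 mm walls enclosing a rectangle with no floor or roof — a room or house frame. Outside width is 3140 mm and wall thickness is 136 mm, so the interior width is 3140 − 2 × 136 = 2868 mm.


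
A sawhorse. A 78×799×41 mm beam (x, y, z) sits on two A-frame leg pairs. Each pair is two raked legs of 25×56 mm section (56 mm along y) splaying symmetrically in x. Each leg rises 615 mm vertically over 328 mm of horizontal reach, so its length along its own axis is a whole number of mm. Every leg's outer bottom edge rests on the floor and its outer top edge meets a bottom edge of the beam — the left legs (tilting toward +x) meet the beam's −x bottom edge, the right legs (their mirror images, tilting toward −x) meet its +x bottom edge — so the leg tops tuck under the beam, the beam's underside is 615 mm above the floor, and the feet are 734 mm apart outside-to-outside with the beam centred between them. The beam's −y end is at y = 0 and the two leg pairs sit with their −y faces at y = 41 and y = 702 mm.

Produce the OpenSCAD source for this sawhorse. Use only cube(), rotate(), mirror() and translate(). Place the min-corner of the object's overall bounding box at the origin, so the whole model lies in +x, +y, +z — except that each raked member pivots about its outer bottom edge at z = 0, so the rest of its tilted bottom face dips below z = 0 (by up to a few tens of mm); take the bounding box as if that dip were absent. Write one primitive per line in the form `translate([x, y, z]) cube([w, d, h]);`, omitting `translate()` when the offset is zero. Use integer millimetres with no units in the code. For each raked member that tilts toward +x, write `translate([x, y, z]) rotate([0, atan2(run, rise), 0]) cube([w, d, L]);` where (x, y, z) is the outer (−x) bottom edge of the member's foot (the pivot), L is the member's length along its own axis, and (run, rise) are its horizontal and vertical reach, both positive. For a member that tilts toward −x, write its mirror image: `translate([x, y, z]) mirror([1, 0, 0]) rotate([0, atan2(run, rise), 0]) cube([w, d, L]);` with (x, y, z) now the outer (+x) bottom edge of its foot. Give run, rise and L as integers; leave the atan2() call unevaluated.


// leg length = √(328² + 615²) = 697
// right-leg outer foot x = 2·328 + 78 = 734
// beam min-corner = (328, 0, 615)
translate([328, 0, 615]) cube([78, 799, 41]);
translate([0, 41, 0]) rotate([0, atan2(328, 615), 0]) cube([25, 56, 697]);
translate([734, 41, 0]) mirror([1, 0, 0]) rotate([0, atan2(328, 615), 0]) cube([25, 56, 697]);
translate([0, 702, 0]) rotate([0, atan2(328, 615), 0]) cube([25, 56, 697]);
translate([734, 702, 0]) mirror([1, 0, 0]) rotate([0, atan2(328, 615), 0]) cube([25, 56, 697]);


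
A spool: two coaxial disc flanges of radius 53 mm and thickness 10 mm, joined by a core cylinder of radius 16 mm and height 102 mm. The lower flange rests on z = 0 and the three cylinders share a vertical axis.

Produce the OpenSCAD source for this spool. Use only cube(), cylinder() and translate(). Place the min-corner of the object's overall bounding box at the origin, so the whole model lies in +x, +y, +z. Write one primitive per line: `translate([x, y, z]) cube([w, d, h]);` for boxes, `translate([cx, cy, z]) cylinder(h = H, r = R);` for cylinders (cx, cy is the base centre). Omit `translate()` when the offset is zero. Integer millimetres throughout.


translate([53, 53, 0]) cylinder(h = 10, r = 53);
translate([53, 53, 10]) cylinder(h = 102, r = 16);
translate([53, 53, 112]) cylinder(h = 10, r = 53);


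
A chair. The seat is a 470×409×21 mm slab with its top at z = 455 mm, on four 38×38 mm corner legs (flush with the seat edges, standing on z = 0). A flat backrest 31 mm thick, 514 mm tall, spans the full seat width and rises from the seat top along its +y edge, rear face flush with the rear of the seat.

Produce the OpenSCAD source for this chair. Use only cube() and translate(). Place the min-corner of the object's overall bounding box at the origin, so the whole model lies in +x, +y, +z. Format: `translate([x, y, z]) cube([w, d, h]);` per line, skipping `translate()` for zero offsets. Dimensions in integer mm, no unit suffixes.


translate([0, 0, 434]) cube([470, 409, 21]);
cube([38, 38, 434]);
translate([432, 0, 0]) cube([38, 38, 434]);
translate([0, 371, 0]) cube([38, 38, 434]);
translate([432, 371, 0]) cube([38, 38, 434]);
translate([0, 378, 455]) cube([470, 31, 514]);


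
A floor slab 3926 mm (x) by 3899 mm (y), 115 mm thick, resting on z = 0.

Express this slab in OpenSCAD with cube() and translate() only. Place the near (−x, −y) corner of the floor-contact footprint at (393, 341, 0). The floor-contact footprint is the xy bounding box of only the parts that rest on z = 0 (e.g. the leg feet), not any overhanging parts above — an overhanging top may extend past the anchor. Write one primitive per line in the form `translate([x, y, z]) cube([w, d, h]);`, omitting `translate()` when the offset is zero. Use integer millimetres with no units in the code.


translate([393, 341, 0]) cube([3926, 3899, 115]);


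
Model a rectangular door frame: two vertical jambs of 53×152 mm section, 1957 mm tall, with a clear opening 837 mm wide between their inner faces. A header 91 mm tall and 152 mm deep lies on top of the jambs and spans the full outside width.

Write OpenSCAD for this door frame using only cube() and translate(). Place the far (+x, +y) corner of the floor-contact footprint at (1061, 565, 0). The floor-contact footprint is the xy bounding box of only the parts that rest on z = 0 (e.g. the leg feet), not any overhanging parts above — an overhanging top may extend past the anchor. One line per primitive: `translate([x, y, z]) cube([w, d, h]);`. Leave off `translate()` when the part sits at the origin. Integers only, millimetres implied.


translate([118, 413, 0]) cube([53, 152, 1957]);
translate([1008, 413, 0]) cube([53, 152, 1957]);
translate([118, 413, 1957]) cube([943, 152, 91]);


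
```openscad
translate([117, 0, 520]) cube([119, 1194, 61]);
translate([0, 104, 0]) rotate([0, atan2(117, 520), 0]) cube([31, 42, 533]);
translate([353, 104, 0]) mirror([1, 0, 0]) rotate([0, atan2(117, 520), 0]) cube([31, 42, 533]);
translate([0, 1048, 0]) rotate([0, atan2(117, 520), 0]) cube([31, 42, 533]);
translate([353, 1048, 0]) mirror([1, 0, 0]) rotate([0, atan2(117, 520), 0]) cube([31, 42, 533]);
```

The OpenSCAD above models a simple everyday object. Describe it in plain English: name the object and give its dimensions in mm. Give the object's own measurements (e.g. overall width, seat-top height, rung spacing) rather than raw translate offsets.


A sawhorse. A 119×1194×61 mm beam (x, y, z) sits on two A-frame leg pairs. Each pair is two raked legs of 31×42 mm section (42 mm along y) splaying symmetrically in x. Each leg rises 520 mm vertically over 117 mm of horizontal reach and is 533 mm long along its own axis. Every leg's outer bottom edge rests on the floor and its outer top edge meets a bottom edge of the beam — the left legs (tilting toward +x) meet the beam's −x bottom edge, the right legs (their mirror images, tilting toward −x) meet its +x bottom edge — so the leg tops tuck under the beam, the beam's underside is 520 mm above the floor, and the feet are 353 mm apart outside-to-outside with the beam centred between them. The two leg pairs are set in 104 mm from either end of the beam.


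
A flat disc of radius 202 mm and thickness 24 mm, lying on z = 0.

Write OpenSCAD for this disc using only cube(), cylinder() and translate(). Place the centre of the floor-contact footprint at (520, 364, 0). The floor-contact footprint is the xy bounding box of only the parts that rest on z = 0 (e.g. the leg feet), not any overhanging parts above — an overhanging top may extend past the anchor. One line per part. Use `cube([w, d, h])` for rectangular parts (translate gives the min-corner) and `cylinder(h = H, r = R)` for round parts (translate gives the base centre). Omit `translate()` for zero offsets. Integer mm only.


translate([520, 364, 0]) cylinder(h = 24, r = 202);


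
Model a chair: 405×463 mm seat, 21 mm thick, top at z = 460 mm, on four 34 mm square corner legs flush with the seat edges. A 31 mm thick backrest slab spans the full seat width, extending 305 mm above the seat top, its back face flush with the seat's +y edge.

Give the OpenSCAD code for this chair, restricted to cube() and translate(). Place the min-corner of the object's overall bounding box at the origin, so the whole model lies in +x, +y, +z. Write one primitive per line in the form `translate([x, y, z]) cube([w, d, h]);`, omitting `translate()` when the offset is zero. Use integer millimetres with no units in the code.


translate([0, 0, 439]) cube([405, 463, 21]);
cube([34, 34, 439]);
translate([371, 0, 0]) cube([34, 34, 439]);
translate([0, 429, 0]) cube([34, 34, 439]);
translate([371, 429, 0]) cube([34, 34, 439]);
translate([0, 432, 460]) cube([405, 31, 305]);


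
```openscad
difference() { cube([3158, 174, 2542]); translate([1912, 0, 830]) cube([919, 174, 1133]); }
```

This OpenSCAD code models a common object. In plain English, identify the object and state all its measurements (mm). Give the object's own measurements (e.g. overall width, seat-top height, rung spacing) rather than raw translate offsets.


A wall 3158 mm long (x), 174 mm thick (y), 2542 mm tall, with a rectangular window opening cut through it. The opening is 919 mm wide and 1133 mm tall; its sill is at z = 830 mm and its near (−x) edge is 1912 mm from the wall's −x end. The opening passes through the full wall thickness.


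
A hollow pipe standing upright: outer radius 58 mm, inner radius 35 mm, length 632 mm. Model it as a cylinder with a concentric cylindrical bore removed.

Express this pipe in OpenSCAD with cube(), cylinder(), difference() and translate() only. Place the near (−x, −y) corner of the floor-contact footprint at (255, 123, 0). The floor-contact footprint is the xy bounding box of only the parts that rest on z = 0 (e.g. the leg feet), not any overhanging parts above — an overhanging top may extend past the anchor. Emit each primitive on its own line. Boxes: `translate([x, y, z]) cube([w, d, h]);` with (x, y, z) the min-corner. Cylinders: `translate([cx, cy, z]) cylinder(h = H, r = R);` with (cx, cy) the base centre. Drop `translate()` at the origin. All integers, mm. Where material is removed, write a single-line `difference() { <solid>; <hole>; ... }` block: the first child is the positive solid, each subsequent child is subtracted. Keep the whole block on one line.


difference() { translate([313, 181, 0]) cylinder(h = 632, r = 58); translate([313, 181, 0]) cylinder(h = 632, r = 35); }


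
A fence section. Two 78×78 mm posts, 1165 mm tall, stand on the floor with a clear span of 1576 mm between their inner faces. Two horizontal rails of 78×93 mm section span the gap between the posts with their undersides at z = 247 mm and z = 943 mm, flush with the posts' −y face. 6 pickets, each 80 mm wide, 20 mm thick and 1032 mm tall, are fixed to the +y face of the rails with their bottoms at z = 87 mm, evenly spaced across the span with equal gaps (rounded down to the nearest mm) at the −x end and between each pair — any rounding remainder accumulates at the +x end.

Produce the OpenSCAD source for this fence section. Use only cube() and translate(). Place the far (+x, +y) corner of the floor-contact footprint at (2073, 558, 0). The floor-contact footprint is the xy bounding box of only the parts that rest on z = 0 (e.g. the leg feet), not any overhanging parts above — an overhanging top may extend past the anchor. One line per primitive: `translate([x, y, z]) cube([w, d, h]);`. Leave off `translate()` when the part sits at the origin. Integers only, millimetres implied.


translate([341, 480, 0]) cube([78, 78, 1165]);
translate([1995, 480, 0]) cube([78, 78, 1165]);
translate([419, 480, 247]) cube([1576, 78, 93]);
translate([419, 480, 943]) cube([1576, 78, 93]);
translate([575, 558, 87]) cube([80, 20, 1032]);
translate([811, 558, 87]) cube([80, 20, 1032]);
translate([1047, 558, 87]) cube([80, 20, 1032]);
translate([1283, 558, 87]) cube([80, 20, 1032]);
translate([1519, 558, 87]) cube([80, 20, 1032]);
translate([1755, 558, 87]) cube([80, 20, 1032]);


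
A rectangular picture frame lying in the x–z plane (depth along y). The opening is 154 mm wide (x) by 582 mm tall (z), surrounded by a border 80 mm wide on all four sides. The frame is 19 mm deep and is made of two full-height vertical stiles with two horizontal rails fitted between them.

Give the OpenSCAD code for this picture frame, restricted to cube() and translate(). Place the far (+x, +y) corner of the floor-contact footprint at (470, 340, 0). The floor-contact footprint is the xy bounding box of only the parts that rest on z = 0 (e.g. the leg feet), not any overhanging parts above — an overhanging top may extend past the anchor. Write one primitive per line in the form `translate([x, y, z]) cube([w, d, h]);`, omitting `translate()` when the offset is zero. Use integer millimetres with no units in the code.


translate([156, 321, 0]) cube([80, 19, 742]);
translate([390, 321, 0]) cube([80, 19, 742]);
translate([236, 321, 0]) cube([154, 19, 80]);
translate([236, 321, 662]) cube([154, 19, 80]);


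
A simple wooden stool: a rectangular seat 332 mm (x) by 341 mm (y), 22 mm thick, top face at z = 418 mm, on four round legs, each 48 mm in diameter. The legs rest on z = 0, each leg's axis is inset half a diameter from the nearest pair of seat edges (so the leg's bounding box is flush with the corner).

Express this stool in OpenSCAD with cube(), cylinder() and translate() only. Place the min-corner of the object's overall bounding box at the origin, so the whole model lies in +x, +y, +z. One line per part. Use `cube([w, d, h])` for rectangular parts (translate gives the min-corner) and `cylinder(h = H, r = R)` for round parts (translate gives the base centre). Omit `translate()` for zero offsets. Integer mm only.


// leg_h = 418 - 22 = 396
translate([0, 0, 396]) cube([332, 341, 22]);
translate([24, 24, 0]) cylinder(h = 396, r = 24);
translate([308, 24, 0]) cylinder(h = 396, r = 24);
translate([24, 317, 0]) cylinder(h = 396, r = 24);
translate([308, 317, 0]) cylinder(h = 396, r = 24);


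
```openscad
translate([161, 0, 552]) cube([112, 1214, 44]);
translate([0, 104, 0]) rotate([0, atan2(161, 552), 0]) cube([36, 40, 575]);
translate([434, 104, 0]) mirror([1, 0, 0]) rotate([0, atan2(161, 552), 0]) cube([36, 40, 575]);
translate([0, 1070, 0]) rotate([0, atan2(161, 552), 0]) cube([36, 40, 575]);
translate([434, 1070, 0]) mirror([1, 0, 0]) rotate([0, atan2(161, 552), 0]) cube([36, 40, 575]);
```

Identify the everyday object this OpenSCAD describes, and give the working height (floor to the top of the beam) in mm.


A sawhorse. The overall height is 596 mm.

A beam across two mirrored pairs of raked legs — a sawhorse. The beam's underside is at z = 552 (matching the legs' vertical rise in atan2(161, 552)) and the beam is 44 mm tall, so its top is at 552 + 44 = 596 mm. The raked legs top out at the beam's underside, so that is the highest point.


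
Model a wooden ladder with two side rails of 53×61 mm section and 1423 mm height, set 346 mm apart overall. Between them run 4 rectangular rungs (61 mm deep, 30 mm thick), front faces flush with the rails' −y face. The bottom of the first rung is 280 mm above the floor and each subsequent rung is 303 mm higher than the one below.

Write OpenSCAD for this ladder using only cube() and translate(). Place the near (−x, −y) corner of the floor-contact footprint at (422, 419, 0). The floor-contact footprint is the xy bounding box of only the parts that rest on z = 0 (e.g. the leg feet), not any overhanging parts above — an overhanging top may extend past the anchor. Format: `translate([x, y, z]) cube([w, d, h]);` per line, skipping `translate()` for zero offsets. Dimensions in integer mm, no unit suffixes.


// rung span = 346 - 2*53 = 240
// rung[k] z = 280 + k*303
translate([422, 419, 0]) cube([53, 61, 1423]);
translate([715, 419, 0]) cube([53, 61, 1423]);
translate([475, 419, 280]) cube([240, 61, 30]);
translate([475, 419, 583]) cube([240, 61, 30]);
translate([475, 419, 886]) cube([240, 61, 30]);
translate([475, 419, 1189]) cube([240, 61, 30]);


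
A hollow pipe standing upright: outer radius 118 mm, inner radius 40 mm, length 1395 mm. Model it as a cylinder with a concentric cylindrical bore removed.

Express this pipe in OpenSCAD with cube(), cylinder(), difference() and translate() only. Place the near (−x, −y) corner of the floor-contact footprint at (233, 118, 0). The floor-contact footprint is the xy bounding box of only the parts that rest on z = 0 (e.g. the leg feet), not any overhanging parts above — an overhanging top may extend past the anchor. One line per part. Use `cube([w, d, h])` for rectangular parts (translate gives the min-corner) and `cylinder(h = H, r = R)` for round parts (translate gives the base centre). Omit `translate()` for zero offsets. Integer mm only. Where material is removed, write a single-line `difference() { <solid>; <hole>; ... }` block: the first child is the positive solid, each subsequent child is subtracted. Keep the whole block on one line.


difference() { translate([351, 236, 0]) cylinder(h = 1395, r = 118); translate([351, 236, 0]) cylinder(h = 1395, r = 40); }


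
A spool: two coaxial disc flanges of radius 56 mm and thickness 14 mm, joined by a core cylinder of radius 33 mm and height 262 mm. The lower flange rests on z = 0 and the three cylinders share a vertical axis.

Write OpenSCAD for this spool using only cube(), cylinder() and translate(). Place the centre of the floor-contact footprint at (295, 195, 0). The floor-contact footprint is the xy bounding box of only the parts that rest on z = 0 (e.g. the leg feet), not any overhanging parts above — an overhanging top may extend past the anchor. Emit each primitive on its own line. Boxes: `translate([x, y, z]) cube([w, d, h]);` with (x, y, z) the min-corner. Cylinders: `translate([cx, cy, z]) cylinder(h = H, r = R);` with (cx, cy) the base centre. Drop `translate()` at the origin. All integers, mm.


translate([295, 195, 0]) cylinder(h = 14, r = 56);
translate([295, 195, 14]) cylinder(h = 262, r = 33);
translate([295, 195, 276]) cylinder(h = 14, r = 56);


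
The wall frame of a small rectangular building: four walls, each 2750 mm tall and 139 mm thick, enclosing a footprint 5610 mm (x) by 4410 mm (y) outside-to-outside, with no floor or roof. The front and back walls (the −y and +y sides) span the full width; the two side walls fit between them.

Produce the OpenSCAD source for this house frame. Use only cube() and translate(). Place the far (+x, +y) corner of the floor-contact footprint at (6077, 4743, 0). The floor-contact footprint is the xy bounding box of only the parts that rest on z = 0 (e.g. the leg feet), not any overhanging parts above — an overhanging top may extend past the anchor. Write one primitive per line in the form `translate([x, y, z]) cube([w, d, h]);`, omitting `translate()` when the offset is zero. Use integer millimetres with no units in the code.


translate([467, 333, 0]) cube([5610, 139, 2750]);
translate([467, 4604, 0]) cube([5610, 139, 2750]);
translate([467, 472, 0]) cube([139, 4132, 2750]);
translate([5938, 472, 0]) cube([139, 4132, 2750]);


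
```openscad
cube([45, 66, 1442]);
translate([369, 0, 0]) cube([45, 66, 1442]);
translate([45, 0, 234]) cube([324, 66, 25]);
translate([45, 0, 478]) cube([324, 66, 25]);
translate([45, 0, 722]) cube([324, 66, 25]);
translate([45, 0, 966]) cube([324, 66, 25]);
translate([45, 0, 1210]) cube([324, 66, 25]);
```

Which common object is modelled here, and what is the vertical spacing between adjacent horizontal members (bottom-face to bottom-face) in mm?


A ladder. The rung spacing is 244 mm.

Two tall 45×66 posts with 5 short bars between them — a ladder. Adjacent rungs sit at z = 234 and z = 478, so the spacing is 478 − 234 = 244 mm.


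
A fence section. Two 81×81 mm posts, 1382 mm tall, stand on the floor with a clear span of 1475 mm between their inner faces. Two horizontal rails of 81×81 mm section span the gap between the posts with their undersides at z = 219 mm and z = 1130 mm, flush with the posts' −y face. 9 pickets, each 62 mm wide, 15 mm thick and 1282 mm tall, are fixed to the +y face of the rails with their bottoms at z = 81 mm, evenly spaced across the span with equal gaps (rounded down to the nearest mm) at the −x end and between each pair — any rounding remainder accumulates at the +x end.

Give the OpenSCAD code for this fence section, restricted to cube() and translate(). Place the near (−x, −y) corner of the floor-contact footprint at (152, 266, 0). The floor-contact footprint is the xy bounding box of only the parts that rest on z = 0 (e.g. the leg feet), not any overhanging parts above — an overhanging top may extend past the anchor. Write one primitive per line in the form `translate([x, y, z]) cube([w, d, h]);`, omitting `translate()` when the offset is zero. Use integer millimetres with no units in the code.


translate([152, 266, 0]) cube([81, 81, 1382]);
translate([1708, 266, 0]) cube([81, 81, 1382]);
translate([233, 266, 219]) cube([1475, 81, 81]);
translate([233, 266, 1130]) cube([1475, 81, 81]);
translate([324, 347, 81]) cube([62, 15, 1282]);
translate([477, 347, 81]) cube([62, 15, 1282]);
translate([630, 347, 81]) cube([62, 15, 1282]);
translate([783, 347, 81]) cube([62, 15, 1282]);
translate([936, 347, 81]) cube([62, 15, 1282]);
translate([1089, 347, 81]) cube([62, 15, 1282]);
translate([1242, 347, 81]) cube([62, 15, 1282]);
translate([1395, 347, 81]) cube([62, 15, 1282]);
translate([1548, 347, 81]) cube([62, 15, 1282]);


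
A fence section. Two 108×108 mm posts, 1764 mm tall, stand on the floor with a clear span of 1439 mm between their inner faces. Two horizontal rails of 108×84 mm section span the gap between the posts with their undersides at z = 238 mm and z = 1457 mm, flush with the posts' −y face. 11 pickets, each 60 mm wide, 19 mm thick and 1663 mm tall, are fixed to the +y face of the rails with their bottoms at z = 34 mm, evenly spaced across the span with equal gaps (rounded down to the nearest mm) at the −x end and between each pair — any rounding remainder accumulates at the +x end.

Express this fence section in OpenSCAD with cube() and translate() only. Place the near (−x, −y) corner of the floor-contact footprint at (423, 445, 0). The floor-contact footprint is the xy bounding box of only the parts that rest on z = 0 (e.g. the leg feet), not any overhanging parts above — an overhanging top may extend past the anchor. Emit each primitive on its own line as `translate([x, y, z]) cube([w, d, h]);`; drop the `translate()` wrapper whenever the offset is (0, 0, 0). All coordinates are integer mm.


translate([423, 445, 0]) cube([108, 108, 1764]);
translate([1970, 445, 0]) cube([108, 108, 1764]);
translate([531, 445, 238]) cube([1439, 108, 84]);
translate([531, 445, 1457]) cube([1439, 108, 84]);
translate([595, 553, 34]) cube([60, 19, 1663]);
translate([719, 553, 34]) cube([60, 19, 1663]);
translate([843, 553, 34]) cube([60, 19, 1663]);
translate([967, 553, 34]) cube([60, 19, 1663]);
translate([1091, 553, 34]) cube([60, 19, 1663]);
translate([1215, 553, 34]) cube([60, 19, 1663]);
translate([1339, 553, 34]) cube([60, 19, 1663]);
translate([1463, 553, 34]) cube([60, 19, 1663]);
translate([1587, 553, 34]) cube([60, 19, 1663]);
translate([1711, 553, 34]) cube([60, 19, 1663]);
translate([1835, 553, 34]) cube([60, 19, 1663]);


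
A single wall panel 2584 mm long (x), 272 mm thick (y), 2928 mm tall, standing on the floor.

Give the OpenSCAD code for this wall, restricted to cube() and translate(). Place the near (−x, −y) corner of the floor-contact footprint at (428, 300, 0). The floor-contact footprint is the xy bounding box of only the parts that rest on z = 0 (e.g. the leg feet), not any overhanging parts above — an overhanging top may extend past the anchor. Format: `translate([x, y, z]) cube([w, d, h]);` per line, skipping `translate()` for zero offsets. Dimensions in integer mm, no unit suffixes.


translate([428, 300, 0]) cube([2584, 272, 2928]);


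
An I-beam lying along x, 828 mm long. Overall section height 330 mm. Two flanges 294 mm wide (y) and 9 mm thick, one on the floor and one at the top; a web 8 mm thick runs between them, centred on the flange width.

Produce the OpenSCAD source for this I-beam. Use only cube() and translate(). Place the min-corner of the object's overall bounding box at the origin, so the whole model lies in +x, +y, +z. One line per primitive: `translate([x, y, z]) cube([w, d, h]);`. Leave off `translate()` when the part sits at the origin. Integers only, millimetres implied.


cube([828, 294, 9]);
translate([0, 143, 9]) cube([828, 8, 312]);
translate([0, 0, 321]) cube([828, 294, 9]);


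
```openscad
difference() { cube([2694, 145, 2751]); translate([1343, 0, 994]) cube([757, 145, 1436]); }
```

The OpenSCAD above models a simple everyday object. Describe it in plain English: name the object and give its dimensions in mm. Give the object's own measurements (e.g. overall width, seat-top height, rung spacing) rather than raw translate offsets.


A wall 2694 mm long (x), 145 mm thick (y), 2751 mm tall, with a rectangular window opening cut through it. The opening is 757 mm wide and 1436 mm tall; its sill is at z = 994 mm and its near (−x) edge is 1343 mm from the wall's −x end. The opening passes through the full wall thickness.


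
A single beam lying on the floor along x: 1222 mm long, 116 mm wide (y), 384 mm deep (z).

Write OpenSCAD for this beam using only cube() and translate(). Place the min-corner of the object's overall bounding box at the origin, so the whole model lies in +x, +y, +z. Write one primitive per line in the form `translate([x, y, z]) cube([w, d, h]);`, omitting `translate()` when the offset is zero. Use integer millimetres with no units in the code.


cube([1222, 116, 384]);


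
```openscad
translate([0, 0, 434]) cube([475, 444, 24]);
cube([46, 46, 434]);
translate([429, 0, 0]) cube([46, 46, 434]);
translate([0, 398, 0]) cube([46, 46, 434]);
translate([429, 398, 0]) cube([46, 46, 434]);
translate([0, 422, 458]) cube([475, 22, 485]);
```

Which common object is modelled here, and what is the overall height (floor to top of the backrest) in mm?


A chair. The overall height is 943 mm.

A slab on four corner posts with a tall panel at the back — a chair. The seat slab sits at z = 434 with thickness 24, and the 485 mm backrest starts at the seat top, so the overall height is 434 + 24 + 485 = 943 mm.


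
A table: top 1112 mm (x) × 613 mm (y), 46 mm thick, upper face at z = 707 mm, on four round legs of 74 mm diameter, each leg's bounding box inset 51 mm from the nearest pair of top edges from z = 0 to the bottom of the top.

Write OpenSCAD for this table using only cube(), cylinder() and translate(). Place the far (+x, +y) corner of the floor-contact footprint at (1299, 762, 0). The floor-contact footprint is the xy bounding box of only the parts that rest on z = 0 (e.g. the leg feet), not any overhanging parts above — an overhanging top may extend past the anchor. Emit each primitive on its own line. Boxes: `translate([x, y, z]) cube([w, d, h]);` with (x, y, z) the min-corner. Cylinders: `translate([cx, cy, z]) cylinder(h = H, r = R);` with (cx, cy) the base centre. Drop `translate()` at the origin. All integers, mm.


translate([238, 200, 661]) cube([1112, 613, 46]);
translate([326, 288, 0]) cylinder(h = 661, r = 37);
translate([1262, 288, 0]) cylinder(h = 661, r = 37);
translate([326, 725, 0]) cylinder(h = 661, r = 37);
translate([1262, 725, 0]) cylinder(h = 661, r = 37);


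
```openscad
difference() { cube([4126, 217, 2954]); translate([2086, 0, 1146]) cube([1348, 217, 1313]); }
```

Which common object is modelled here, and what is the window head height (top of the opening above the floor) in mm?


A wall with a window opening. The window head height is 2459 mm.

A wall with a rectangular opening subtracted — a window. Sill at z = 1146, opening 1313 mm tall, so the head is at 1146 + 1313 = 2459 mm.


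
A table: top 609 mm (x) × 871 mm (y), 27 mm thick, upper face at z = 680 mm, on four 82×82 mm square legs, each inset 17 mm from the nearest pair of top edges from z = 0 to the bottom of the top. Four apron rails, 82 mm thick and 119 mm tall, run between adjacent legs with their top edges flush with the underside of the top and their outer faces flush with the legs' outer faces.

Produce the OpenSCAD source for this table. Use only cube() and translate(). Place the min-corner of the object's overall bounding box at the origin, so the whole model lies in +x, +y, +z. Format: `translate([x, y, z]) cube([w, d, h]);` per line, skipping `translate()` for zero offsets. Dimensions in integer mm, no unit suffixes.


// leg_h = 680 - 27 = 653
// apron z = 653 - 119 = 534
translate([0, 0, 653]) cube([609, 871, 27]);
translate([17, 17, 0]) cube([82, 82, 653]);
translate([510, 17, 0]) cube([82, 82, 653]);
translate([17, 772, 0]) cube([82, 82, 653]);
translate([510, 772, 0]) cube([82, 82, 653]);
translate([99, 17, 534]) cube([411, 82, 119]);
translate([99, 772, 534]) cube([411, 82, 119]);
translate([17, 99, 534]) cube([82, 673, 119]);
translate([510, 99, 534]) cube([82, 673, 119]);


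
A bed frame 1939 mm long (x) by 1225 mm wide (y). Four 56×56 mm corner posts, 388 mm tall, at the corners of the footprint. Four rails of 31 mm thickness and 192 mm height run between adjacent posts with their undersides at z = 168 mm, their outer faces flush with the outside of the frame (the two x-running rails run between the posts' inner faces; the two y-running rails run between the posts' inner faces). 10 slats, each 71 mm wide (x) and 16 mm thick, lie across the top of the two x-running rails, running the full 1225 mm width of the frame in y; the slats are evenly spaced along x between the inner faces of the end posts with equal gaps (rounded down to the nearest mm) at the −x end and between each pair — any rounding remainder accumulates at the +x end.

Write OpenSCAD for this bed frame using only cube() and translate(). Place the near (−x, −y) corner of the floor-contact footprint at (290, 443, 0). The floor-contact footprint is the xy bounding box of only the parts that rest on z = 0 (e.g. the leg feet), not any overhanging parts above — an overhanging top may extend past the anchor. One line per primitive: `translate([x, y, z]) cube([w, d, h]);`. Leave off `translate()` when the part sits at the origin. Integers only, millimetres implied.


translate([290, 443, 0]) cube([56, 56, 388]);
translate([290, 1612, 0]) cube([56, 56, 388]);
translate([2173, 443, 0]) cube([56, 56, 388]);
translate([2173, 1612, 0]) cube([56, 56, 388]);
translate([346, 443, 168]) cube([1827, 31, 192]);
translate([346, 1637, 168]) cube([1827, 31, 192]);
translate([290, 499, 168]) cube([31, 1113, 192]);
translate([2198, 499, 168]) cube([31, 1113, 192]);
translate([447, 443, 360]) cube([71, 1225, 16]);
translate([619, 443, 360]) cube([71, 1225, 16]);
translate([791, 443, 360]) cube([71, 1225, 16]);
translate([963, 443, 360]) cube([71, 1225, 16]);
translate([1135, 443, 360]) cube([71, 1225, 16]);
translate([1307, 443, 360]) cube([71, 1225, 16]);
translate([1479, 443, 360]) cube([71, 1225, 16]);
translate([1651, 443, 360]) cube([71, 1225, 16]);
translate([1823, 443, 360]) cube([71, 1225, 16]);
translate([1995, 443, 360]) cube([71, 1225, 16]);


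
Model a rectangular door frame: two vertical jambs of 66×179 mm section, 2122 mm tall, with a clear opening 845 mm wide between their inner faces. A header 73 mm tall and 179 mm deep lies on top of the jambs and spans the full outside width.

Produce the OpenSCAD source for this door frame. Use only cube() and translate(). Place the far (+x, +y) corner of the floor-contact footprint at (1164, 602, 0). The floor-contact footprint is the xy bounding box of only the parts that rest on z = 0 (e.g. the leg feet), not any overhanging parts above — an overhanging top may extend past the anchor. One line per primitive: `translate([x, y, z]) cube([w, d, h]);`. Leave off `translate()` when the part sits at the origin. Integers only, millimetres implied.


translate([187, 423, 0]) cube([66, 179, 2122]);
translate([1098, 423, 0]) cube([66, 179, 2122]);
translate([187, 423, 2122]) cube([977, 179, 73]);


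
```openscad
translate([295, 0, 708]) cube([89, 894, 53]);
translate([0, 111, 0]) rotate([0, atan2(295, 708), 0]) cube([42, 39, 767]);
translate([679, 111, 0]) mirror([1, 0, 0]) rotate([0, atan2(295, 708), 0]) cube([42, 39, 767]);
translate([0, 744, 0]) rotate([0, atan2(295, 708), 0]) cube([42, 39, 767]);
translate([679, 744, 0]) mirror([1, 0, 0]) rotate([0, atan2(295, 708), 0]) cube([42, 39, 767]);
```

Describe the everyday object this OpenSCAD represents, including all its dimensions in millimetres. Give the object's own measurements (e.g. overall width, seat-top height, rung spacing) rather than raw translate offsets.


A sawhorse. A 89×894×53 mm beam (x, y, z) sits on two A-frame leg pairs. Each pair is two raked legs of 42×39 mm section (39 mm along y) splaying symmetrically in x. Each leg rises 708 mm vertically over 295 mm of horizontal reach and is 767 mm long along its own axis. Every leg's outer bottom edge rests on the floor and its outer top edge meets a bottom edge of the beam — the left legs (tilting toward +x) meet the beam's −x bottom edge, the right legs (their mirror images, tilting toward −x) meet its +x bottom edge — so the leg tops tuck under the beam, the beam's underside is 708 mm above the floor, and the feet are 679 mm apart outside-to-outside with the beam centred between them. The two leg pairs are set in 111 mm from either end of the beam.


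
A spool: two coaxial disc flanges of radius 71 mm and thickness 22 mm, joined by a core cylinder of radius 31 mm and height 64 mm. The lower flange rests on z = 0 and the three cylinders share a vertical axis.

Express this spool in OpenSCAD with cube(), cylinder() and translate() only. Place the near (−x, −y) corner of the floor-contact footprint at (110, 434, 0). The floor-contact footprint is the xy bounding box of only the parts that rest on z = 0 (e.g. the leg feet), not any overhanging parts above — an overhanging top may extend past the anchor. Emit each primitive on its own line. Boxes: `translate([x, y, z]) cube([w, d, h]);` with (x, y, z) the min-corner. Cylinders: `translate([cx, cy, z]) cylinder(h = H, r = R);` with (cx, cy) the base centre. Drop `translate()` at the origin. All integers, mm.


translate([181, 505, 0]) cylinder(h = 22, r = 71);
translate([181, 505, 22]) cylinder(h = 64, r = 31);
translate([181, 505, 86]) cylinder(h = 22, r = 71);


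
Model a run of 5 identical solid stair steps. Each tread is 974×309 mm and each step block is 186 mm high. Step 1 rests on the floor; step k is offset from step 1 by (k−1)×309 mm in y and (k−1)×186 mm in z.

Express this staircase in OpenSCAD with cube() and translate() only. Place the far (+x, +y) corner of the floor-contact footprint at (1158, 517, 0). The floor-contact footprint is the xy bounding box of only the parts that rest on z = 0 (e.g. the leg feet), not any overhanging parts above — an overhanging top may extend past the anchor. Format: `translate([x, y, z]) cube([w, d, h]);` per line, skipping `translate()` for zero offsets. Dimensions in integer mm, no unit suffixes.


translate([184, 208, 0]) cube([974, 309, 186]);
translate([184, 517, 186]) cube([974, 309, 186]);
translate([184, 826, 372]) cube([974, 309, 186]);
translate([184, 1135, 558]) cube([974, 309, 186]);
translate([184, 1444, 744]) cube([974, 309, 186]);
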